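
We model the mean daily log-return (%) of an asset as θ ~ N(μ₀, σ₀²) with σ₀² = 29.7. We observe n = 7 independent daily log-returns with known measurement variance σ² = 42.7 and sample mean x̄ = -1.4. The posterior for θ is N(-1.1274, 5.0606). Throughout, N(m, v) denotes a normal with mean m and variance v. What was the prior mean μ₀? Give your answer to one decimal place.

With known observation variance, the Normal–Normal posterior has precision τ_n = τ₀ + n/σ² and mean μ_n = (τ₀μ₀ + (n/σ²)x̄)/τ_n.
Here τ₀ = 1/29.7 = 0.033670 and τ_data = 7/42.7 = 0.163934, so τ_n = 0.197604.
Rearranging for μ₀: μ₀ = (μ_n·τ_n − τ_data·x̄)/τ₀ = (-1.1274·0.197604 − 0.163934·-1.4) / 0.033670 = 0.006729/0.033670 ≈ 0.2.

μ₀ = 0.2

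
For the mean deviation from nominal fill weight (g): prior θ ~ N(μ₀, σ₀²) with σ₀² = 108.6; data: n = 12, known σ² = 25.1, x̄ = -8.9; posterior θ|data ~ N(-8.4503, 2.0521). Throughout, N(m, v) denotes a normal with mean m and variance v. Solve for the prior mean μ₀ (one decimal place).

μ₀ = 14.9

The posterior mean is a precision-weighted average: μ_n = (τ₀μ₀ + τ_data·x̄)/(τ₀+τ_data), with τ₀=1/σ₀² and τ_data=n/σ².
Here τ₀ = 1/108.6 = 0.009208 and τ_data = 12/25.1 = 0.478088, so τ_n = 0.487296.
Rearranging for μ₀: μ₀ = (μ_n·τ_n − τ_data·x̄)/τ₀ = (-8.4503·0.487296 − 0.478088·-8.9) / 0.009208 = 0.137186/0.009208 ≈ 14.9.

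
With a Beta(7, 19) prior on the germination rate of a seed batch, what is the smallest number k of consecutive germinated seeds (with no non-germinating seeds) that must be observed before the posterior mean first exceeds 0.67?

After k germinated seeds and 0 non-germinating seeds the posterior is Beta(7+k, 19), with mean (7+k)/(7+19+k).
Set (7+k)/(26+k) > 0.67 and solve: k > (0.67·26 − 7)/(1 − 0.67) = 31.576.
The smallest integer exceeding 31.576 is 32, and checking k=32: (39)/(58) = 0.6724 > 0.67.

k = 32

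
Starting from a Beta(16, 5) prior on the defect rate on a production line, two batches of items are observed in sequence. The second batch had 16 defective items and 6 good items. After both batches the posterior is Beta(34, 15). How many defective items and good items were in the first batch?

Because Beta–binomial updating is additive in the counts, the combined data contributed (α_post−α_prior, β_post−β_prior) successes and failures.
Total across both batches: 34−16=18 defective items, 15−5=10 good items.
Subtract the second batch: 18−16=2 defective items and 10−6=4 good items.

2 defective items and 4 good items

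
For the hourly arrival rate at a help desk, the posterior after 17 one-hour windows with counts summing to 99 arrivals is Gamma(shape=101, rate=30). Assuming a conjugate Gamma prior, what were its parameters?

Gamma(shape=2, rate=13)

A Gamma(α, β) prior (rate parametrization) on a Poisson rate with n observations summing to S gives posterior Gamma(α+S, β+n).
So α = 101 − 99 = 2 and β = 30 − 17 = 13.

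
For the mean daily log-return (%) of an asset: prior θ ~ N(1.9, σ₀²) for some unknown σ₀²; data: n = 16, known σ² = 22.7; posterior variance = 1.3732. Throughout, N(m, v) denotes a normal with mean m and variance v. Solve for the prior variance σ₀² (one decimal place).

For the Normal–Normal model with known σ², precisions add: τ_n = τ₀ + n/σ².
So 1/σ₀² = 1/1.3732 − 16/22.7 = 0.728226 − 0.704846 = 0.023380.
Hence σ₀² = 1/0.023380 ≈ 42.8.

σ₀² = 42.8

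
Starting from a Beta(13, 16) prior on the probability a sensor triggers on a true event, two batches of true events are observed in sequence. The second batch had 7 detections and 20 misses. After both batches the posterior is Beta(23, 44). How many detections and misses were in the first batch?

Because Beta–binomial updating is additive in the counts, the combined data contributed (α_post−α_prior, β_post−β_prior) successes and failures.
Total across both batches: 23−13=10 detections, 44−16=28 misses.
Subtract the second batch: 10−7=3 detections and 28−20=8 misses.

3 detections and 8 misses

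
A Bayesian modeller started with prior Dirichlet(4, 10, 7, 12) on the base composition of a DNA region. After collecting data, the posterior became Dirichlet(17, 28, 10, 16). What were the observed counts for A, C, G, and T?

For a Dirichlet(α) prior with multinomial counts c, the posterior is Dirichlet(α + c) componentwise.
Counts are posterior − prior componentwise: 17−4=13, 28−10=18, 10−7=3, 16−12=4.

counts (13, 18, 3, 4)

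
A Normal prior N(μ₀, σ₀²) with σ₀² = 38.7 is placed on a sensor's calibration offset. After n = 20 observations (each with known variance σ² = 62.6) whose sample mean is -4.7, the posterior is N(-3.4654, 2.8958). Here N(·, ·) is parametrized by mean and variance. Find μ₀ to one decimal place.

μ₀ = 11.8

With known observation variance, the Normal–Normal posterior has precision τ_n = τ₀ + n/σ² and mean μ_n = (τ₀μ₀ + (n/σ²)x̄)/τ_n.
Here τ₀ = 1/38.7 = 0.025840 and τ_data = 20/62.6 = 0.319489, so τ_n = 0.345329.
Rearranging for μ₀: μ₀ = (μ_n·τ_n − τ_data·x̄)/τ₀ = (-3.4654·0.345329 − 0.319489·-4.7) / 0.025840 = 0.304895/0.025840 ≈ 11.8.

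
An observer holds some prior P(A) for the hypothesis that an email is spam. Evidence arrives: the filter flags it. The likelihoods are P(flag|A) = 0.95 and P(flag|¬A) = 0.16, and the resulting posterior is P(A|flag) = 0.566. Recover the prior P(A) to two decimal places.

In odds form, posterior odds = prior odds × likelihood ratio, so prior odds = posterior odds ÷ LR.
Posterior odds = 0.566/(1−0.566) = 1.3041. LR = 0.95/0.16 = 5.9375.
Prior odds = 1.3041/5.9375 = 0.2196, so P(A) = 0.2196/(1+0.2196) ≈ 0.18.

P(A) = 0.18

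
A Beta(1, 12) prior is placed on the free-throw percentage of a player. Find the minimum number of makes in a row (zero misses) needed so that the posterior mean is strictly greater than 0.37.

After k makes and 0 misses the posterior is Beta(1+k, 12), with mean (1+k)/(1+12+k).
Set (1+k)/(13+k) > 0.37 and solve: k > (0.37·13 − 1)/(1 − 0.37) = 6.048.
The smallest integer exceeding 6.048 is 7.

k = 7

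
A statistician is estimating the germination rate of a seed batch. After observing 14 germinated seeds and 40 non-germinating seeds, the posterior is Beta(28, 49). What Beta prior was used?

Beta(14, 9)

Under Beta–binomial conjugacy the posterior parameters are (α+s, β+f).
So α = 28 − 14 = 14 and β = 49 − 40 = 9.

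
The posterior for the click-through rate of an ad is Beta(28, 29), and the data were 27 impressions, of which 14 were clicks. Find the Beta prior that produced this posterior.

A Beta(α, β) prior with s successes and f failures in binomial data gives a Beta(α+s, β+f) posterior.
Subtract the data counts: 28−14=14, 29−13=16.

Beta(14, 16)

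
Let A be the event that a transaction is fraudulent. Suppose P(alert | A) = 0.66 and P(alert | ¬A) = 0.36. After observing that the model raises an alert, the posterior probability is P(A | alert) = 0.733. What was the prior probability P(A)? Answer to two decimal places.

Bayes' rule in odds form gives O(A|E) = O(A)·[P(E|A)/P(E|¬A)], hence O(A) = O(A|E)/LR.
Posterior odds = 0.733/(1−0.733) = 2.7453. LR = 0.66/0.36 = 1.8333.
Prior odds = 2.7453/1.8333 = 1.4975, so P(A) = 1.4975/(1+1.4975) ≈ 0.60.

P(A) = 0.60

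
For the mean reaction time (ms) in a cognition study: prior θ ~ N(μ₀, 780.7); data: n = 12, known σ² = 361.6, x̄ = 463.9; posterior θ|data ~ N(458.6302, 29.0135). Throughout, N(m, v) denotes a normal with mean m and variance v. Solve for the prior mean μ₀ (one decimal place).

μ₀ = 322.1

With known observation variance, the Normal–Normal posterior has precision τ_n = τ₀ + n/σ² and mean μ_n = (τ₀μ₀ + (n/σ²)x̄)/τ_n.
Here τ₀ = 1/780.7 = 0.001281 and τ_data = 12/361.6 = 0.033186, so τ_n = 0.034467.
Rearranging for μ₀: μ₀ = (μ_n·τ_n − τ_data·x̄)/τ₀ = (458.6302·0.034467 − 0.033186·463.9) / 0.001281 = 0.412622/0.001281 ≈ 322.1.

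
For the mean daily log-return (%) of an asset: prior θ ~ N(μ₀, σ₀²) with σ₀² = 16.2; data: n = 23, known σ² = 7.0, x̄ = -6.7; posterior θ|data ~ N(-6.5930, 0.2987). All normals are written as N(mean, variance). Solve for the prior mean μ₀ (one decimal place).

μ₀ = -0.9

With known observation variance, the Normal–Normal posterior has precision τ_n = τ₀ + n/σ² and mean μ_n = (τ₀μ₀ + (n/σ²)x̄)/τ_n.
Here τ₀ = 1/16.2 = 0.061728 and τ_data = 23/7.0 = 3.285714, so τ_n = 3.347442.
Rearranging for μ₀: μ₀ = (μ_n·τ_n − τ_data·x̄)/τ₀ = (-6.5930·3.347442 − 3.285714·-6.7) / 0.061728 = -0.055401/0.061728 ≈ -0.9.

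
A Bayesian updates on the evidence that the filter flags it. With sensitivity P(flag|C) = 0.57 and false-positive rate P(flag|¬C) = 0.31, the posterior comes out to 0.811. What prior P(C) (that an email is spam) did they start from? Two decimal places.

Bayes' rule in odds form gives O(C|E) = O(C)·[P(E|C)/P(E|¬C)], hence O(C) = O(C|E)/LR.
Posterior odds = 0.811/(1−0.811) = 4.2910. LR = 0.57/0.31 = 1.8387.
Prior odds = 4.2910/1.8387 = 2.3337, so P(C) = 2.3337/(1+2.3337) ≈ 0.70.

P(C) = 0.70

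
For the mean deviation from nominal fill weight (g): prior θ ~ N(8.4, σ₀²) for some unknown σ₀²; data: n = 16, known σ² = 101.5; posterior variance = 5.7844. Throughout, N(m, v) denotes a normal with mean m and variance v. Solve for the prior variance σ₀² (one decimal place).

Posterior precision equals prior precision plus data precision: 1/σ_n² = 1/σ₀² + n/σ².
So 1/σ₀² = 1/5.7844 − 16/101.5 = 0.172879 − 0.157635 = 0.015244.
Hence σ₀² = 1/0.015244 ≈ 65.6.

σ₀² = 65.6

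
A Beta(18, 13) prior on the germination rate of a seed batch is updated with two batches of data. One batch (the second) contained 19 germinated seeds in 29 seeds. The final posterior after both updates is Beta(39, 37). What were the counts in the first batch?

Because Beta–binomial updating is additive in the counts, the combined data contributed (α_post−α_prior, β_post−β_prior) successes and failures.
Total across both batches: 39−18=21 germinated seeds, 37−13=24 non-germinating seeds.
Subtract the second batch: 21−19=2 germinated seeds and 24−10=14 non-germinating seeds.

2 germinated seeds and 14 non-germinating seeds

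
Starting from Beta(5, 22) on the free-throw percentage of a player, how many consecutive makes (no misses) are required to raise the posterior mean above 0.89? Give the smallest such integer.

After k makes and 0 misses the posterior is Beta(5+k, 22), with mean (5+k)/(5+22+k).
Set (5+k)/(27+k) > 0.89 and solve: k > (0.89·27 − 5)/(1 − 0.89) = 173.000.
The smallest integer exceeding 173.000 is 174.

k = 174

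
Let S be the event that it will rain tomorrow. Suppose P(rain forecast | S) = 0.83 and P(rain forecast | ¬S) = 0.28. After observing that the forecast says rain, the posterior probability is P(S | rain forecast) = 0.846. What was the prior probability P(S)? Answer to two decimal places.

Bayes' rule in odds form gives O(S|E) = O(S)·[P(E|S)/P(E|¬S)], hence O(S) = O(S|E)/LR.
Posterior odds = 0.846/(1−0.846) = 5.4935. LR = 0.83/0.28 = 2.9643.
Prior odds = 5.4935/2.9643 = 1.8532, so P(S) = 1.8532/(1+1.8532) ≈ 0.65.

P(S) = 0.65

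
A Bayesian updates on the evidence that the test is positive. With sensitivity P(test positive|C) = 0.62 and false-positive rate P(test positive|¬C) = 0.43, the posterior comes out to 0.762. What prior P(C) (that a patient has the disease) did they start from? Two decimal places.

P(C) = 0.69

In odds form, posterior odds = prior odds × likelihood ratio, so prior odds = posterior odds ÷ LR.
Posterior odds = 0.762/(1−0.762) = 3.2017. LR = 0.62/0.43 = 1.4419.
Prior odds = 3.2017/1.4419 = 2.2205, so P(C) = 2.2205/(1+2.2205) ≈ 0.69.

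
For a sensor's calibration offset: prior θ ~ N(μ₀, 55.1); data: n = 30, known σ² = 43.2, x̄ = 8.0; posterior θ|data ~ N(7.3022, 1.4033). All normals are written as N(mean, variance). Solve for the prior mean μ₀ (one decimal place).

The posterior mean is a precision-weighted average: μ_n = (τ₀μ₀ + τ_data·x̄)/(τ₀+τ_data), with τ₀=1/σ₀² and τ_data=n/σ².
Here τ₀ = 1/55.1 = 0.018149 and τ_data = 30/43.2 = 0.694444, so τ_n = 0.712593.
Rearranging for μ₀: μ₀ = (μ_n·τ_n − τ_data·x̄)/τ₀ = (7.3022·0.712593 − 0.694444·8.0) / 0.018149 = -0.352055/0.018149 ≈ -19.4.

μ₀ = -19.4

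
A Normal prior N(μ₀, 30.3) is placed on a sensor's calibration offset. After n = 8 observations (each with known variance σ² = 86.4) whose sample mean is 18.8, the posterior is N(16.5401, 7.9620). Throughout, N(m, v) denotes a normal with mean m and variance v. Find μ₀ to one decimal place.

μ₀ = 10.2

The posterior mean is a precision-weighted average: μ_n = (τ₀μ₀ + τ_data·x̄)/(τ₀+τ_data), with τ₀=1/σ₀² and τ_data=n/σ².
Here τ₀ = 1/30.3 = 0.033003 and τ_data = 8/86.4 = 0.092593, so τ_n = 0.125596.
Rearranging for μ₀: μ₀ = (μ_n·τ_n − τ_data·x̄)/τ₀ = (16.5401·0.125596 − 0.092593·18.8) / 0.033003 = 0.336622/0.033003 ≈ 10.2.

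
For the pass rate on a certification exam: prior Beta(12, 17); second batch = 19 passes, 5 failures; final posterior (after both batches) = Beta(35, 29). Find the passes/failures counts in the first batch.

Because Beta–binomial updating is additive in the counts, the combined data contributed (α_post−α_prior, β_post−β_prior) successes and failures.
Total across both batches: 35−12=23 passes, 29−17=12 failures.
Subtract the second batch: 23−19=4 passes and 12−5=7 failures.

4 passes and 7 failures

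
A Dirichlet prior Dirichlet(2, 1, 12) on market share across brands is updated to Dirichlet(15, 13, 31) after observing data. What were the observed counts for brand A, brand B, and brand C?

counts (13, 12, 19)

For a Dirichlet(α) prior with multinomial counts c, the posterior is Dirichlet(α + c) componentwise.
Counts are posterior − prior componentwise: 15−2=13, 13−1=12, 31−12=19.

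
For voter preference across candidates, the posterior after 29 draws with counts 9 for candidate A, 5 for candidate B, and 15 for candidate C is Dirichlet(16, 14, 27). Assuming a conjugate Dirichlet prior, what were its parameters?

Dirichlet(7, 9, 12)

For a Dirichlet(α) prior with multinomial counts c, the posterior is Dirichlet(α + c) componentwise.
Subtract each count from the matching posterior parameter: 16−9=7, 14−5=9, 27−15=12.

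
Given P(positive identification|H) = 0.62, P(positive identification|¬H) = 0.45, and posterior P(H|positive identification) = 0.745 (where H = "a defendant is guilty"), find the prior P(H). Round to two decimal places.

Bayes' rule in odds form gives O(H|E) = O(H)·[P(E|H)/P(E|¬H)], hence O(H) = O(H|E)/LR.
Posterior odds = 0.745/(1−0.745) = 2.9216. LR = 0.62/0.45 = 1.3778.
Prior odds = 2.9216/1.3778 = 2.1205, so P(H) = 2.1205/(1+2.1205) ≈ 0.68.

P(H) = 0.68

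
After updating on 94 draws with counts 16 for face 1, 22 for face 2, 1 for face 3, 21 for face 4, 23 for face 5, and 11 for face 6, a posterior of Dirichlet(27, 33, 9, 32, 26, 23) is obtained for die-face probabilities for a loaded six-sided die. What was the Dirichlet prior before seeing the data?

Dirichlet(11, 11, 8, 11, 3, 12)

For a Dirichlet(α) prior with multinomial counts c, the posterior is Dirichlet(α + c) componentwise.
Subtract each count from the matching posterior parameter: 27−16=11, 33−22=11, 9−1=8, 32−21=11, 26−23=3, 23−11=12.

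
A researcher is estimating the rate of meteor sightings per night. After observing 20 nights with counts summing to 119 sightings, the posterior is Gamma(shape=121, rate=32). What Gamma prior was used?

A Gamma(α, β) prior (rate parametrization) on a Poisson rate with n observations summing to S gives posterior Gamma(α+S, β+n).
So α = 121 − 119 = 2 and β = 32 − 20 = 12.

Gamma(shape=2, rate=12)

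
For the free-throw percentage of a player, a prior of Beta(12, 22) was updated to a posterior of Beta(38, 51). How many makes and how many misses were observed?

26 makes and 29 misses

Under Beta–binomial conjugacy the posterior parameters are (a+s, b+f).
Match parameters: s=38−12=26, f=51−22=29.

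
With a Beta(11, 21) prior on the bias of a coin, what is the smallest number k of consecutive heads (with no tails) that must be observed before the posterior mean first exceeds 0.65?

k = 29

After k heads and 0 tails the posterior is Beta(11+k, 21), with mean (11+k)/(11+21+k).
Set (11+k)/(32+k) > 0.65 and solve: k > (0.65·32 − 11)/(1 − 0.65) = 28.000.
The smallest integer exceeding 28.000 is 29.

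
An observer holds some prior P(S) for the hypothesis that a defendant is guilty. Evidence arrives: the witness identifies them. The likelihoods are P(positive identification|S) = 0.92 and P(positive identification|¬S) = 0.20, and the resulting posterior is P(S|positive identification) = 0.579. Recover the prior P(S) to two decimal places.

P(S) = 0.23

Bayes' rule in odds form gives O(S|E) = O(S)·[P(E|S)/P(E|¬S)], hence O(S) = O(S|E)/LR.
Posterior odds = 0.579/(1−0.579) = 1.3753. LR = 0.92/0.20 = 4.6000.
Prior odds = 1.3753/4.6000 = 0.2990, so P(S) = 0.2990/(1+0.2990) ≈ 0.23.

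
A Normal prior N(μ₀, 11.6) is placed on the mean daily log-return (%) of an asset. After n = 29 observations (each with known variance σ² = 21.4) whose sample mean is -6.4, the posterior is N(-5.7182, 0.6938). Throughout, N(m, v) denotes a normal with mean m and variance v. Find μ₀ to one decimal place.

μ₀ = 5.0

With known observation variance, the Normal–Normal posterior has precision τ_n = τ₀ + n/σ² and mean μ_n = (τ₀μ₀ + (n/σ²)x̄)/τ_n.
Here τ₀ = 1/11.6 = 0.086207 and τ_data = 29/21.4 = 1.355140, so τ_n = 1.441347.
Rearranging for μ₀: μ₀ = (μ_n·τ_n − τ_data·x̄)/τ₀ = (-5.7182·1.441347 − 1.355140·-6.4) / 0.086207 = 0.430986/0.086207 ≈ 5.0.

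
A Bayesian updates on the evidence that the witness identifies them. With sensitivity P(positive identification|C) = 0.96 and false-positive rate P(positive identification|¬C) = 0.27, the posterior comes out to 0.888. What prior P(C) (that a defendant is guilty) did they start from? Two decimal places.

In odds form, posterior odds = prior odds × likelihood ratio, so prior odds = posterior odds ÷ LR.
Posterior odds = 0.888/(1−0.888) = 7.9286. LR = 0.96/0.27 = 3.5556.
Prior odds = 7.9286/3.5556 = 2.2299, so P(C) = 2.2299/(1+2.2299) ≈ 0.69.

P(C) = 0.69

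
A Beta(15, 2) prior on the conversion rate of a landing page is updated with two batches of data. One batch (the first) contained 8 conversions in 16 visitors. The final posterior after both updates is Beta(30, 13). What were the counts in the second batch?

Sequential conjugate updates are equivalent to a single update on the pooled data, so total successes = posterior α − prior α and total failures = posterior β − prior β.
Total across both batches: 30−15=15 conversions, 13−2=11 bounces.
Subtract the first batch: 15−8=7 conversions and 11−8=3 bounces.

7 conversions and 3 bounces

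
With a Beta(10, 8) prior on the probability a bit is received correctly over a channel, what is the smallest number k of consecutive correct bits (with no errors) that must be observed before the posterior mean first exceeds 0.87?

k = 44

After k correct bits and 0 errors the posterior is Beta(10+k, 8), with mean (10+k)/(10+8+k).
Set (10+k)/(18+k) > 0.87 and solve: k > (0.87·18 − 10)/(1 − 0.87) = 43.538.
The smallest integer exceeding 43.538 is 44, and checking k=44: (54)/(62) = 0.8710 > 0.87.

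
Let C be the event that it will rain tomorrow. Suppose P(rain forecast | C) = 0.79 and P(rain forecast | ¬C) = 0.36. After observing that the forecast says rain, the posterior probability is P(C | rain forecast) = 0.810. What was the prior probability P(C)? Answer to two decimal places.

In odds form, posterior odds = prior odds × likelihood ratio, so prior odds = posterior odds ÷ LR.
Posterior odds = 0.810/(1−0.810) = 4.2632. LR = 0.79/0.36 = 2.1944.
Prior odds = 4.2632/2.1944 = 1.9428, so P(C) = 1.9428/(1+1.9428) ≈ 0.66.

P(C) = 0.66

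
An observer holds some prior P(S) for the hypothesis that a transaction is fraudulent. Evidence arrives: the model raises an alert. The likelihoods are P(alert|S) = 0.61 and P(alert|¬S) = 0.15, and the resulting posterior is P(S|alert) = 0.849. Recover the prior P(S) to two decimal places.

P(S) = 0.58

Bayes' rule in odds form gives O(S|E) = O(S)·[P(E|S)/P(E|¬S)], hence O(S) = O(S|E)/LR.
Posterior odds = 0.849/(1−0.849) = 5.6225. LR = 0.61/0.15 = 4.0667.
Prior odds = 5.6225/4.0667 = 1.3826, so P(S) = 1.3826/(1+1.3826) ≈ 0.58.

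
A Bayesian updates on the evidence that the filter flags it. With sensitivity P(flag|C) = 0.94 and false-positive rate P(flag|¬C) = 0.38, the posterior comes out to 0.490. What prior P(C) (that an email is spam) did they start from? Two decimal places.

In odds form, posterior odds = prior odds × likelihood ratio, so prior odds = posterior odds ÷ LR.
Posterior odds = 0.490/(1−0.490) = 0.9608. LR = 0.94/0.38 = 2.4737.
Prior odds = 0.9608/2.4737 = 0.3884, so P(C) = 0.3884/(1+0.3884) ≈ 0.28.

P(C) = 0.28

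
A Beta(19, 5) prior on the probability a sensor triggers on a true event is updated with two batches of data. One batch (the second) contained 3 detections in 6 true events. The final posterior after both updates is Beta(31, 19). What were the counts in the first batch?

9 detections and 11 misses

Because Beta–binomial updating is additive in the counts, the combined data contributed (α_post−α_prior, β_post−β_prior) successes and failures.
Total across both batches: 31−19=12 detections, 19−5=14 misses.
Subtract the second batch: 12−3=9 detections and 14−3=11 misses.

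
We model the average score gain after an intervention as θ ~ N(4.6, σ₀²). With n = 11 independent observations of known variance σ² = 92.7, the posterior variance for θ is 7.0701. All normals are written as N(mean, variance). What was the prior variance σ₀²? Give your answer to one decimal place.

σ₀² = 43.9

Posterior precision equals prior precision plus data precision: 1/σ_n² = 1/σ₀² + n/σ².
So 1/σ₀² = 1/7.0701 − 11/92.7 = 0.141441 − 0.118662 = 0.022779.
Hence σ₀² = 1/0.022779 ≈ 43.9.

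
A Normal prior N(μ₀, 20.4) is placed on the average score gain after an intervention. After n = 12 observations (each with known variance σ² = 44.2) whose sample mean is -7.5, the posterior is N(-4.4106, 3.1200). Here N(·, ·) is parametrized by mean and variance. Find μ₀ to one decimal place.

With known observation variance, the Normal–Normal posterior has precision τ_n = τ₀ + n/σ² and mean μ_n = (τ₀μ₀ + (n/σ²)x̄)/τ_n.
Here τ₀ = 1/20.4 = 0.049020 and τ_data = 12/44.2 = 0.271493, so τ_n = 0.320513.
Rearranging for μ₀: μ₀ = (μ_n·τ_n − τ_data·x̄)/τ₀ = (-4.4106·0.320513 − 0.271493·-7.5) / 0.049020 = 0.622543/0.049020 ≈ 12.7.

μ₀ = 12.7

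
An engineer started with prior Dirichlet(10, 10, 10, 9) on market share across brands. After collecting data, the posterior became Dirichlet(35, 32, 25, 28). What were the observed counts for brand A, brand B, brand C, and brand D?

counts (25, 22, 15, 19)

For a Dirichlet(α) prior with multinomial counts c, the posterior is Dirichlet(α + c) componentwise.
Counts are posterior − prior componentwise: 35−10=25, 32−10=22, 25−10=15, 28−9=19.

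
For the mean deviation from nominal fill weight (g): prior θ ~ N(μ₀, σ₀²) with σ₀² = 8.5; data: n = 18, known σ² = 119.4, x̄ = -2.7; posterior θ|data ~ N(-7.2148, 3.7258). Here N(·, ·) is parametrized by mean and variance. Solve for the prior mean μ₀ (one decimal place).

μ₀ = -13.0

The posterior mean is a precision-weighted average: μ_n = (τ₀μ₀ + τ_data·x̄)/(τ₀+τ_data), with τ₀=1/σ₀² and τ_data=n/σ².
Here τ₀ = 1/8.5 = 0.117647 and τ_data = 18/119.4 = 0.150754, so τ_n = 0.268401.
Rearranging for μ₀: μ₀ = (μ_n·τ_n − τ_data·x̄)/τ₀ = (-7.2148·0.268401 − 0.150754·-2.7) / 0.117647 = -1.529424/0.117647 ≈ -13.0.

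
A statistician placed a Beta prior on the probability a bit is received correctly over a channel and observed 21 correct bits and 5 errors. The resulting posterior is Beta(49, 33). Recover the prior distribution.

Beta(28, 28)

Under Beta–binomial conjugacy the posterior parameters are (α+s, β+f).
Subtract the data counts: 49−21=28, 33−5=28.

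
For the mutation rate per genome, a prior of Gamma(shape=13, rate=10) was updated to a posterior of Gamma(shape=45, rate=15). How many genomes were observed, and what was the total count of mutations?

A Gamma(α, β) prior (rate parametrization) on a Poisson rate with n observations summing to S gives posterior Gamma(α+S, β+n).
Matching: Σxᵢ = 45 − 13 = 32 and n = 15 − 10 = 5.

n = 5 genomes with total 32 mutations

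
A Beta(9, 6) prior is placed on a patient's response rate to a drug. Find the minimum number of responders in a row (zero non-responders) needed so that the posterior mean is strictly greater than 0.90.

k = 46

After k responders and 0 non-responders the posterior is Beta(9+k, 6), with mean (9+k)/(9+6+k).
Set (9+k)/(15+k) > 0.90 and solve: k > (0.90·15 − 9)/(1 − 0.90) = 45.000.
The smallest integer exceeding 45.000 is 46, and checking k=46: (55)/(61) = 0.9016 > 0.90.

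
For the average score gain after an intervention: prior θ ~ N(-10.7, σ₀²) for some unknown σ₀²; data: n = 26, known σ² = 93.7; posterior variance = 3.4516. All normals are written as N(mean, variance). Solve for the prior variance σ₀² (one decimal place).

σ₀² = 81.7

For the Normal–Normal model with known σ², precisions add: τ_n = τ₀ + n/σ².
So 1/σ₀² = 1/3.4516 − 26/93.7 = 0.289721 − 0.277481 = 0.012240.
Hence σ₀² = 1/0.012240 ≈ 81.7.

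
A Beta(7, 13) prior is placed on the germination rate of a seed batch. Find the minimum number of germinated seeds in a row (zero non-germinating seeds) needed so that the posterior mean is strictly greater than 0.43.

After k germinated seeds and 0 non-germinating seeds the posterior is Beta(7+k, 13), with mean (7+k)/(7+13+k).
Set (7+k)/(20+k) > 0.43 and solve: k > (0.43·20 − 7)/(1 − 0.43) = 2.807.
The smallest integer exceeding 2.807 is 3, and checking k=3: (10)/(23) = 0.4348 > 0.43.

k = 3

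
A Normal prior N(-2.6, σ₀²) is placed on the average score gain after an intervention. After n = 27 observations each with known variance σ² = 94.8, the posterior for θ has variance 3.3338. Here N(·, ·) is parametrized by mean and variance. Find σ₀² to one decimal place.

For the Normal–Normal model with known σ², precisions add: τ_n = τ₀ + n/σ².
So 1/σ₀² = 1/3.3338 − 27/94.8 = 0.299958 − 0.284810 = 0.015148.
Hence σ₀² = 1/0.015148 ≈ 66.0.

σ₀² = 66.0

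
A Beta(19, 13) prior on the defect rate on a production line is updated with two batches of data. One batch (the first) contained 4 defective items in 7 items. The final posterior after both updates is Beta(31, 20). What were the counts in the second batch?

Because Beta–binomial updating is additive in the counts, the combined data contributed (α_post−α_prior, β_post−β_prior) successes and failures.
Total across both batches: 31−19=12 defective items, 20−13=7 good items.
Subtract the first batch: 12−4=8 defective items and 7−3=4 good items.

8 defective items and 4 good items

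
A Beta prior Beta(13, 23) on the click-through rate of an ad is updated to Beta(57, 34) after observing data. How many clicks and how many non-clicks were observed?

44 clicks and 11 non-clicks

Beta is conjugate to the binomial likelihood: posterior = Beta(a+s, b+f).
So s = 57 − 13 = 44 and f = 34 − 23 = 11.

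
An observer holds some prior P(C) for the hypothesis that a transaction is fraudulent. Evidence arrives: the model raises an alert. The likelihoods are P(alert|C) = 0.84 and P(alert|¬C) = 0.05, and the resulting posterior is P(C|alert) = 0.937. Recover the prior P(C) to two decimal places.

P(C) = 0.47

Bayes' rule in odds form gives O(C|E) = O(C)·[P(E|C)/P(E|¬C)], hence O(C) = O(C|E)/LR.
Posterior odds = 0.937/(1−0.937) = 14.8730. LR = 0.84/0.05 = 16.8000.
Prior odds = 14.8730/16.8000 = 0.8853, so P(C) = 0.8853/(1+0.8853) ≈ 0.47.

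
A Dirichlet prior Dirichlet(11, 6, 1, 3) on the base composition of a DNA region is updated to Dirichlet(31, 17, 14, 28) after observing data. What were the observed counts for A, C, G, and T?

counts (20, 11, 13, 25)

For a Dirichlet(α) prior with multinomial counts c, the posterior is Dirichlet(α + c) componentwise.
Counts are posterior − prior componentwise: 31−11=20, 17−6=11, 14−1=13, 28−3=25.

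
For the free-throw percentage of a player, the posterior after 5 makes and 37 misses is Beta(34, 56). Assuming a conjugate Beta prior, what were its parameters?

Beta(29, 19)

A Beta(α, β) prior with s successes and f failures in binomial data gives a Beta(α+s, β+f) posterior.
Subtract the data counts: 34−5=29, 56−37=19.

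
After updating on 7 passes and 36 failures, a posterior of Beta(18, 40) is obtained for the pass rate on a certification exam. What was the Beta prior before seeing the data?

Under Beta–binomial conjugacy the posterior parameters are (α+s, β+f).
Subtract the data counts: 18−7=11, 40−36=4.

Beta(11, 4)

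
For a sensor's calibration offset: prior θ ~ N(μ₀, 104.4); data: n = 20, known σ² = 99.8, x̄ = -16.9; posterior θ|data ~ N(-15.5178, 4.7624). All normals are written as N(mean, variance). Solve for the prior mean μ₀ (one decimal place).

With known observation variance, the Normal–Normal posterior has precision τ_n = τ₀ + n/σ² and mean μ_n = (τ₀μ₀ + (n/σ²)x̄)/τ_n.
Here τ₀ = 1/104.4 = 0.009579 and τ_data = 20/99.8 = 0.200401, so τ_n = 0.209980.
Rearranging for μ₀: μ₀ = (μ_n·τ_n − τ_data·x̄)/τ₀ = (-15.5178·0.209980 − 0.200401·-16.9) / 0.009579 = 0.128349/0.009579 ≈ 13.4.

μ₀ = 13.4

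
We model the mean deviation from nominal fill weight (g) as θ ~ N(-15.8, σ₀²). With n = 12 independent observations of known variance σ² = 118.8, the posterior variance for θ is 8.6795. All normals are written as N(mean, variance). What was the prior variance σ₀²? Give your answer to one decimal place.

Posterior precision equals prior precision plus data precision: 1/σ_n² = 1/σ₀² + n/σ².
So 1/σ₀² = 1/8.6795 − 12/118.8 = 0.115214 − 0.101010 = 0.014204.
Hence σ₀² = 1/0.014204 ≈ 70.4.

σ₀² = 70.4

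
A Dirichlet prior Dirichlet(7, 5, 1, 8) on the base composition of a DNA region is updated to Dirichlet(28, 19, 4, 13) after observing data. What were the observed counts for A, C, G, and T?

counts (21, 14, 3, 5)

For a Dirichlet(α) prior with multinomial counts c, the posterior is Dirichlet(α + c) componentwise.
Counts are posterior − prior componentwise: 28−7=21, 19−5=14, 4−1=3, 13−8=5.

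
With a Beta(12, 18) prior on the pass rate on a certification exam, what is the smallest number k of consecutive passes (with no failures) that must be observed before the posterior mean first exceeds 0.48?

k = 5

After k passes and 0 failures the posterior is Beta(12+k, 18), with mean (12+k)/(12+18+k).
Set (12+k)/(30+k) > 0.48 and solve: k > (0.48·30 − 12)/(1 − 0.48) = 4.615.
The smallest integer exceeding 4.615 is 5.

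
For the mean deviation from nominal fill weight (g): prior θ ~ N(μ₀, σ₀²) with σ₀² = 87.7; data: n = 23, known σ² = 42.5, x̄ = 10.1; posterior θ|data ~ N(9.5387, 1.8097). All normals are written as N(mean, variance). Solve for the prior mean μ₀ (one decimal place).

μ₀ = -17.1

The posterior mean is a precision-weighted average: μ_n = (τ₀μ₀ + τ_data·x̄)/(τ₀+τ_data), with τ₀=1/σ₀² and τ_data=n/σ².
Here τ₀ = 1/87.7 = 0.011403 and τ_data = 23/42.5 = 0.541176, so τ_n = 0.552579.
Rearranging for μ₀: μ₀ = (μ_n·τ_n − τ_data·x̄)/τ₀ = (9.5387·0.552579 − 0.541176·10.1) / 0.011403 = -0.194992/0.011403 ≈ -17.1.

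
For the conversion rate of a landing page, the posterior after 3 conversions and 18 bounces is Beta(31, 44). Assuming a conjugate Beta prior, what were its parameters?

Beta(28, 26)

Under Beta–binomial conjugacy the posterior parameters are (a+s, b+f).
Subtract the data counts: 31−3=28, 44−18=26.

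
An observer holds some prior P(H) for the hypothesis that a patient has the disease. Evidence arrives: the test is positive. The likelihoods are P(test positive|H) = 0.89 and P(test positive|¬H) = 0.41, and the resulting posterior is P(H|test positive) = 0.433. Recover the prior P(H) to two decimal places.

P(H) = 0.26

In odds form, posterior odds = prior odds × likelihood ratio, so prior odds = posterior odds ÷ LR.
Posterior odds = 0.433/(1−0.433) = 0.7637. LR = 0.89/0.41 = 2.1707.
Prior odds = 0.7637/2.1707 = 0.3518, so P(H) = 0.3518/(1+0.3518) ≈ 0.26.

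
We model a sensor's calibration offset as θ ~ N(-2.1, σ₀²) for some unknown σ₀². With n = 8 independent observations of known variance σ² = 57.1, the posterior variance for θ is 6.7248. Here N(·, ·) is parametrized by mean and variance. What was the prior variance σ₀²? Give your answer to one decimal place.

σ₀² = 116.3

Posterior precision equals prior precision plus data precision: 1/σ_n² = 1/σ₀² + n/σ².
So 1/σ₀² = 1/6.7248 − 8/57.1 = 0.148703 − 0.140105 = 0.008598.
Hence σ₀² = 1/0.008598 ≈ 116.3.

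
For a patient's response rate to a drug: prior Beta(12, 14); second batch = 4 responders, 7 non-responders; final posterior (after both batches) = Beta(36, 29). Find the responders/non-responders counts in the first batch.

20 responders and 8 non-responders

Sequential conjugate updates are equivalent to a single update on the pooled data, so total successes = posterior α − prior α and total failures = posterior β − prior β.
Total across both batches: 36−12=24 responders, 29−14=15 non-responders.
Subtract the second batch: 24−4=20 responders and 15−7=8 non-responders.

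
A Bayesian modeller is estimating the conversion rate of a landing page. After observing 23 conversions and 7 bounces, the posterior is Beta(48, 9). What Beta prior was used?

Beta is conjugate to the binomial likelihood: posterior = Beta(a+s, b+f).
So a = 48 − 23 = 25 and b = 9 − 7 = 2.

Beta(25, 2)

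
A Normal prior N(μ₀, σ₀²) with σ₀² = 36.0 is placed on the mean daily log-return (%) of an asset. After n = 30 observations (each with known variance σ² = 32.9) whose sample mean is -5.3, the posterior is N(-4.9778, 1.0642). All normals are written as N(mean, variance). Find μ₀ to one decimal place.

μ₀ = 5.6

The posterior mean is a precision-weighted average: μ_n = (τ₀μ₀ + τ_data·x̄)/(τ₀+τ_data), with τ₀=1/σ₀² and τ_data=n/σ².
Here τ₀ = 1/36.0 = 0.027778 and τ_data = 30/32.9 = 0.911854, so τ_n = 0.939632.
Rearranging for μ₀: μ₀ = (μ_n·τ_n − τ_data·x̄)/τ₀ = (-4.9778·0.939632 − 0.911854·-5.3) / 0.027778 = 0.155526/0.027778 ≈ 5.6.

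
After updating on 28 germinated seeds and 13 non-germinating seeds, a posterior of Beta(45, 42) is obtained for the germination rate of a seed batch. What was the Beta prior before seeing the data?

Under Beta–binomial conjugacy the posterior parameters are (a+s, b+f).
So a = 45 − 28 = 17 and b = 42 − 13 = 29.

Beta(17, 29)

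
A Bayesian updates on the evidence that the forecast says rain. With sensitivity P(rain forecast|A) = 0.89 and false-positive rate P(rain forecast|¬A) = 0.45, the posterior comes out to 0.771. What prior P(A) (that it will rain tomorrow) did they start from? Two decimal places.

Bayes' rule in odds form gives O(A|E) = O(A)·[P(E|A)/P(E|¬A)], hence O(A) = O(A|E)/LR.
Posterior odds = 0.771/(1−0.771) = 3.3668. LR = 0.89/0.45 = 1.9778.
Prior odds = 3.3668/1.9778 = 1.7023, so P(A) = 1.7023/(1+1.7023) ≈ 0.63.

P(A) = 0.63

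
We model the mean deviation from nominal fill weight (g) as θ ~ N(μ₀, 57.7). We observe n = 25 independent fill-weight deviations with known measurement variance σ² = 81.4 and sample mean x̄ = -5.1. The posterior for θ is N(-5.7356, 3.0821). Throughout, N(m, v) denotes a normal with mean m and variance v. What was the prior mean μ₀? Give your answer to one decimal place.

μ₀ = -17.0

The posterior mean is a precision-weighted average: μ_n = (τ₀μ₀ + τ_data·x̄)/(τ₀+τ_data), with τ₀=1/σ₀² and τ_data=n/σ².
Here τ₀ = 1/57.7 = 0.017331 and τ_data = 25/81.4 = 0.307125, so τ_n = 0.324456.
Rearranging for μ₀: μ₀ = (μ_n·τ_n − τ_data·x̄)/τ₀ = (-5.7356·0.324456 − 0.307125·-5.1) / 0.017331 = -0.294612/0.017331 ≈ -17.0.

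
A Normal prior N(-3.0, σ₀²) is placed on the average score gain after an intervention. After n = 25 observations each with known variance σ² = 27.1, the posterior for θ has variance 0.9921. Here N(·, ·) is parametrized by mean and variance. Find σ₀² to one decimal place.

Posterior precision equals prior precision plus data precision: 1/σ_n² = 1/σ₀² + n/σ².
So 1/σ₀² = 1/0.9921 − 25/27.1 = 1.007963 − 0.922509 = 0.085454.
Hence σ₀² = 1/0.085454 ≈ 11.7.

σ₀² = 11.7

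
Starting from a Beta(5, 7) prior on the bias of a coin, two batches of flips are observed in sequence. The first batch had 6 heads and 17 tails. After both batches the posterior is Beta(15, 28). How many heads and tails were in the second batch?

4 heads and 4 tails

Sequential conjugate updates are equivalent to a single update on the pooled data, so total successes = posterior α − prior α and total failures = posterior β − prior β.
Total across both batches: 15−5=10 heads, 28−7=21 tails.
Subtract the first batch: 10−6=4 heads and 21−17=4 tails.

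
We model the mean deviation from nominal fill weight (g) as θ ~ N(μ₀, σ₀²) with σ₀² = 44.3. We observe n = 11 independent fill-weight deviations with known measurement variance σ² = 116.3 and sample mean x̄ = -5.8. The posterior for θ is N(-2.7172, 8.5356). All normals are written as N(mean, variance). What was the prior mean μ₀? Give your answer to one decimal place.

With known observation variance, the Normal–Normal posterior has precision τ_n = τ₀ + n/σ² and mean μ_n = (τ₀μ₀ + (n/σ²)x̄)/τ_n.
Here τ₀ = 1/44.3 = 0.022573 and τ_data = 11/116.3 = 0.094583, so τ_n = 0.117156.
Rearranging for μ₀: μ₀ = (μ_n·τ_n − τ_data·x̄)/τ₀ = (-2.7172·0.117156 − 0.094583·-5.8) / 0.022573 = 0.230245/0.022573 ≈ 10.2.

μ₀ = 10.2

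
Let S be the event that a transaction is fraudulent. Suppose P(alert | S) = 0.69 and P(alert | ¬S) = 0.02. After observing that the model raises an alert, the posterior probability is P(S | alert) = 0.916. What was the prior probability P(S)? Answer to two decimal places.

In odds form, posterior odds = prior odds × likelihood ratio, so prior odds = posterior odds ÷ LR.
Posterior odds = 0.916/(1−0.916) = 10.9048. LR = 0.69/0.02 = 34.5000.
Prior odds = 10.9048/34.5000 = 0.3161, so P(S) = 0.3161/(1+0.3161) ≈ 0.24.

P(S) = 0.24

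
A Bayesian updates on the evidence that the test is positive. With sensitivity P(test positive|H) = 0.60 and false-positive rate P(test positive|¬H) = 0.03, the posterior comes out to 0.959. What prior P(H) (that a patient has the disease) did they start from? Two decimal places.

In odds form, posterior odds = prior odds × likelihood ratio, so prior odds = posterior odds ÷ LR.
Posterior odds = 0.959/(1−0.959) = 23.3902. LR = 0.60/0.03 = 20.0000.
Prior odds = 23.3902/20.0000 = 1.1695, so P(H) = 1.1695/(1+1.1695) ≈ 0.54.

P(H) = 0.54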